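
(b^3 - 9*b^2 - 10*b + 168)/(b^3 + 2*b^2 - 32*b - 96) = (b - 7)/(b + 4)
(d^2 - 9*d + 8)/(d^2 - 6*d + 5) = (d - 8)/(d - 5)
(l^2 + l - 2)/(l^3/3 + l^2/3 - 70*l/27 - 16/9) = 27*(l^2 + l - 2)/(9*l^3 + 9*l^2 - 70*l - 48)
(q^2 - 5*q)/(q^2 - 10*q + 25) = q/(q - 5)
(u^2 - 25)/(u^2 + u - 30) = (u + 5)/(u + 6)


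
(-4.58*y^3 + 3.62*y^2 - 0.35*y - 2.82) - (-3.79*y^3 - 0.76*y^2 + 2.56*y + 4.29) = -0.79*y^3 + 4.38*y^2 - 2.91*y - 7.11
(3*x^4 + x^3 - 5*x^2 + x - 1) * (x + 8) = 3*x^5 + 25*x^4 + 3*x^3 - 39*x^2 + 7*x - 8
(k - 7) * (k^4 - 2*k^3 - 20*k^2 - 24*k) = k^5 - 9*k^4 - 6*k^3 + 116*k^2 + 168*k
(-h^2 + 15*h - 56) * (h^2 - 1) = -h^4 + 15*h^3 - 55*h^2 - 15*h + 56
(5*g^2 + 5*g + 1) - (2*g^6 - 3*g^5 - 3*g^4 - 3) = -2*g^6 + 3*g^5 + 3*g^4 + 5*g^2 + 5*g + 4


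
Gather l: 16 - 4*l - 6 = 10 - 4*l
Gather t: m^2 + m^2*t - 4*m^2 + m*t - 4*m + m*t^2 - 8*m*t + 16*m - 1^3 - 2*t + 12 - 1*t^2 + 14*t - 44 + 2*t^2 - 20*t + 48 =-3*m^2 + 12*m + t^2*(m + 1) + t*(m^2 - 7*m - 8) + 15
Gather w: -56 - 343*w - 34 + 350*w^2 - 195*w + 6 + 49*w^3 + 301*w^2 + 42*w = 49*w^3 + 651*w^2 - 496*w - 84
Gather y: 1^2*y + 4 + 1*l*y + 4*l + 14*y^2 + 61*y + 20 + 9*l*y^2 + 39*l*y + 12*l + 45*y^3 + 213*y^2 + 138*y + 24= 16*l + 45*y^3 + y^2*(9*l + 227) + y*(40*l + 200) + 48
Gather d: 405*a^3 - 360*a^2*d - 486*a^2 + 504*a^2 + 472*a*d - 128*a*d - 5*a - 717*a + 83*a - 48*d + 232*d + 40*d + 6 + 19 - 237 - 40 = 405*a^3 + 18*a^2 - 639*a + d*(-360*a^2 + 344*a + 224) - 252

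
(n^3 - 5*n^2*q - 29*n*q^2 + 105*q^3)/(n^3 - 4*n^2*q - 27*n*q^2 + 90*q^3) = (-n + 7*q)/(-n + 6*q)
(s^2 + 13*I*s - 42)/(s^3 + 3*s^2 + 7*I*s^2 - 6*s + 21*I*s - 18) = (s + 7*I)/(s^2 + s*(3 + I) + 3*I)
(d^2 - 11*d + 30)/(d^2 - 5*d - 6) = (d - 5)/(d + 1)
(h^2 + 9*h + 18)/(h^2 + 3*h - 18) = (h + 3)/(h - 3)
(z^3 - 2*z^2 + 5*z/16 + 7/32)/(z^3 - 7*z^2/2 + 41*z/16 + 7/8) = (z - 1/2)/(z - 2)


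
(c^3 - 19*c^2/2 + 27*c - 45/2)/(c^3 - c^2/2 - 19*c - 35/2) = (2*c^2 - 9*c + 9)/(2*c^2 + 9*c + 7)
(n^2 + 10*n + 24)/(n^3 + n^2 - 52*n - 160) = (n + 6)/(n^2 - 3*n - 40)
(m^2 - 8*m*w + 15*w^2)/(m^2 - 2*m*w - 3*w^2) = (m - 5*w)/(m + w)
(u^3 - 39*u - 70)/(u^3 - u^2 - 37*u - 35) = (u + 2)/(u + 1)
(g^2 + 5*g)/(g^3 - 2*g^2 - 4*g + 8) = g*(g + 5)/(g^3 - 2*g^2 - 4*g + 8)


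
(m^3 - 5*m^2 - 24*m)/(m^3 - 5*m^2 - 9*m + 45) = m*(m - 8)/(m^2 - 8*m + 15)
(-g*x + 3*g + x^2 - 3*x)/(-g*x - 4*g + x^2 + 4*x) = (x - 3)/(x + 4)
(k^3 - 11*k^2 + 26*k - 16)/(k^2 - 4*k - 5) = (-k^3 + 11*k^2 - 26*k + 16)/(-k^2 + 4*k + 5)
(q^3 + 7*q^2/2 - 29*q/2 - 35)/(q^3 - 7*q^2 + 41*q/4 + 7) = 2*(q^2 + 7*q + 10)/(2*q^2 - 7*q - 4)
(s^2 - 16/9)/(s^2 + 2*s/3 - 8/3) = (s + 4/3)/(s + 2)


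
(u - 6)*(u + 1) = u^2 - 5*u - 6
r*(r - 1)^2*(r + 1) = r^4 - r^3 - r^2 + r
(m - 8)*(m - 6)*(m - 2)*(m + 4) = m^4 - 12*m^3 + 12*m^2 + 208*m - 384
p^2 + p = p*(p + 1)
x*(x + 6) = x^2 + 6*x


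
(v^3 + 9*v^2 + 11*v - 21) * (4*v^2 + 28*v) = 4*v^5 + 64*v^4 + 296*v^3 + 224*v^2 - 588*v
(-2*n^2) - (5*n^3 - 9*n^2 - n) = -5*n^3 + 7*n^2 + n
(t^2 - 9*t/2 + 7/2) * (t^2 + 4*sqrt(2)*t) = t^4 - 9*t^3/2 + 4*sqrt(2)*t^3 - 18*sqrt(2)*t^2 + 7*t^2/2 + 14*sqrt(2)*t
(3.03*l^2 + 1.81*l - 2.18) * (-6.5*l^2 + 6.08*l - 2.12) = -19.695*l^4 + 6.6574*l^3 + 18.7512*l^2 - 17.0916*l + 4.6216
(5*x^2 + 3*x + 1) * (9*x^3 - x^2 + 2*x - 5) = 45*x^5 + 22*x^4 + 16*x^3 - 20*x^2 - 13*x - 5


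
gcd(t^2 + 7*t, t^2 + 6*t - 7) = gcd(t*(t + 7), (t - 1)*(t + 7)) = t + 7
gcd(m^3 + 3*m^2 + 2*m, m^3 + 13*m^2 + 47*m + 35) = m + 1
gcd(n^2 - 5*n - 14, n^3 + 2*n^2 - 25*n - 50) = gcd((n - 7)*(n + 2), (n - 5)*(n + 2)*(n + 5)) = n + 2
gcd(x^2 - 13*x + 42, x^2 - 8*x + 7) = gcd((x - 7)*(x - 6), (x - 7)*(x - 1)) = x - 7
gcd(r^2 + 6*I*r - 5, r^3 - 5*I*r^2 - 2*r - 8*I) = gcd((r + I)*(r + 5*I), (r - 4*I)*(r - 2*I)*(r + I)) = r + I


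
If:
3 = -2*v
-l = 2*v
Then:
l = 3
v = -3/2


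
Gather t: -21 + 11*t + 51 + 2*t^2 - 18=2*t^2 + 11*t + 12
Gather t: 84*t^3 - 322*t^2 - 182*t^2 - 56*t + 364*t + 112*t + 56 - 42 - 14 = 84*t^3 - 504*t^2 + 420*t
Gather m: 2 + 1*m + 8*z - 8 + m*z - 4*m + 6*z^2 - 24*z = m*(z - 3) + 6*z^2 - 16*z - 6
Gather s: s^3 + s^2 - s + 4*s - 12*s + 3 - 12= s^3 + s^2 - 9*s - 9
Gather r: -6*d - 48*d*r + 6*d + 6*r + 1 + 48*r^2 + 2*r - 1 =48*r^2 + r*(8 - 48*d)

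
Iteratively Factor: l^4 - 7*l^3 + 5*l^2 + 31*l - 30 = (l - 1)*(l^3 - 6*l^2 - l + 30) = (l - 1)*(l + 2)*(l^2 - 8*l + 15) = (l - 5)*(l - 1)*(l + 2)*(l - 3)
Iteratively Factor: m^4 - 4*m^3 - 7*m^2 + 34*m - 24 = (m - 2)*(m^3 - 2*m^2 - 11*m + 12) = (m - 2)*(m - 1)*(m^2 - m - 12) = (m - 2)*(m - 1)*(m + 3)*(m - 4)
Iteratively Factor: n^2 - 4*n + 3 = (n - 3)*(n - 1)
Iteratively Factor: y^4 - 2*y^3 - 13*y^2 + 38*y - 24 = (y + 4)*(y^3 - 6*y^2 + 11*y - 6) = (y - 2)*(y + 4)*(y^2 - 4*y + 3) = (y - 3)*(y - 2)*(y + 4)*(y - 1)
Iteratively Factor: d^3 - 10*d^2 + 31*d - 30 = (d - 3)*(d^2 - 7*d + 10) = (d - 3)*(d - 2)*(d - 5)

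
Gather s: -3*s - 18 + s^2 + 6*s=s^2 + 3*s - 18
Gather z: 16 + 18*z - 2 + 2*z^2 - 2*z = 2*z^2 + 16*z + 14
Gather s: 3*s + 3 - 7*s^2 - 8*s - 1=-7*s^2 - 5*s + 2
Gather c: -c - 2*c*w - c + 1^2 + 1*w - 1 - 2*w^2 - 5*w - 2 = c*(-2*w - 2) - 2*w^2 - 4*w - 2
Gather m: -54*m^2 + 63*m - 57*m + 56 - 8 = -54*m^2 + 6*m + 48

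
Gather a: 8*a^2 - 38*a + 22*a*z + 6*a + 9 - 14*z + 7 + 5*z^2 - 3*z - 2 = 8*a^2 + a*(22*z - 32) + 5*z^2 - 17*z + 14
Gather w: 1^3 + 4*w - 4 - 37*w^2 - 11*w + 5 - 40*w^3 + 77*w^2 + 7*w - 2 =-40*w^3 + 40*w^2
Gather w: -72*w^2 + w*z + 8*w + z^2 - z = -72*w^2 + w*(z + 8) + z^2 - z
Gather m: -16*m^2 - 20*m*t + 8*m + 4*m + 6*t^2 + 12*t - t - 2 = -16*m^2 + m*(12 - 20*t) + 6*t^2 + 11*t - 2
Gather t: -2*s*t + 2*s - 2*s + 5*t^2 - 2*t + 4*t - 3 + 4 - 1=5*t^2 + t*(2 - 2*s)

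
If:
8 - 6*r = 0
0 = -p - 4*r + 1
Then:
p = -13/3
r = 4/3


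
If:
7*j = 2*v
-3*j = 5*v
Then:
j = 0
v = 0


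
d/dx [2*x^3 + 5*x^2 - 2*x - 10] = 6*x^2 + 10*x - 2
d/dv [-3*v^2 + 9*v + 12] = 9 - 6*v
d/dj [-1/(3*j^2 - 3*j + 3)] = (2*j - 1)/(3*(j^2 - j + 1)^2)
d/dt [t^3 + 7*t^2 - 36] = t*(3*t + 14)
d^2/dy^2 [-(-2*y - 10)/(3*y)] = 20/(3*y^3)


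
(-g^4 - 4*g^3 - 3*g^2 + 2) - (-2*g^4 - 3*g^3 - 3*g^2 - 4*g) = g^4 - g^3 + 4*g + 2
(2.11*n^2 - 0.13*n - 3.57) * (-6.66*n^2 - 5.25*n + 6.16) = -14.0526*n^4 - 10.2117*n^3 + 37.4563*n^2 + 17.9417*n - 21.9912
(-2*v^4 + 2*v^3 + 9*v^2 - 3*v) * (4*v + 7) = -8*v^5 - 6*v^4 + 50*v^3 + 51*v^2 - 21*v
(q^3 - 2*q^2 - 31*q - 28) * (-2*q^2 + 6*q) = -2*q^5 + 10*q^4 + 50*q^3 - 130*q^2 - 168*q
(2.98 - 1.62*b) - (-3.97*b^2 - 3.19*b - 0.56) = 3.97*b^2 + 1.57*b + 3.54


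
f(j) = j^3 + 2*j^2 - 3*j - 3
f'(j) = 3*j^2 + 4*j - 3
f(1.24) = -1.74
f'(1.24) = 6.57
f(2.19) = 10.53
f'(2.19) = 20.15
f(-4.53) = -41.33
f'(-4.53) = 40.44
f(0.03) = -3.09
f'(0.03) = -2.88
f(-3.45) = -9.91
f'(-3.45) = 18.91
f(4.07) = 85.34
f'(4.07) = 62.97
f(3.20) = 40.65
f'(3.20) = 40.52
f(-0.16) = -2.47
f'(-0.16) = -3.56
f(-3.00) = -3.00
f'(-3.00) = 12.00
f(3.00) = 33.00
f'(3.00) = 36.00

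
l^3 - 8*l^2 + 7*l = l*(l - 7)*(l - 1)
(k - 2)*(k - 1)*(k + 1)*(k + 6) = k^4 + 4*k^3 - 13*k^2 - 4*k + 12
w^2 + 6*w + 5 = (w + 1)*(w + 5)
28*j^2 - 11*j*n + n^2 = (-7*j + n)*(-4*j + n)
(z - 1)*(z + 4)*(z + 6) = z^3 + 9*z^2 + 14*z - 24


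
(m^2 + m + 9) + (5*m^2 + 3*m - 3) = 6*m^2 + 4*m + 6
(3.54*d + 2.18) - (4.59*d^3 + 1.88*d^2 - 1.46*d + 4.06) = -4.59*d^3 - 1.88*d^2 + 5.0*d - 1.88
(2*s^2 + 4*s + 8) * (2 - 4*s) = -8*s^3 - 12*s^2 - 24*s + 16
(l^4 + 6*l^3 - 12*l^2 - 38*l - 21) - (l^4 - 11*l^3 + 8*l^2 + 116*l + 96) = 17*l^3 - 20*l^2 - 154*l - 117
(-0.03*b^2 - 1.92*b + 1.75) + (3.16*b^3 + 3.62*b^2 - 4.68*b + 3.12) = 3.16*b^3 + 3.59*b^2 - 6.6*b + 4.87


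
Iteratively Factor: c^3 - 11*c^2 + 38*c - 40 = (c - 5)*(c^2 - 6*c + 8) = (c - 5)*(c - 4)*(c - 2)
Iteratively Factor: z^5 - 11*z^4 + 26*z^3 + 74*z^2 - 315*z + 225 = (z - 5)*(z^4 - 6*z^3 - 4*z^2 + 54*z - 45) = (z - 5)*(z + 3)*(z^3 - 9*z^2 + 23*z - 15) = (z - 5)^2*(z + 3)*(z^2 - 4*z + 3) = (z - 5)^2*(z - 1)*(z + 3)*(z - 3)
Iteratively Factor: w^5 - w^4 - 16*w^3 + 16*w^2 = (w - 1)*(w^4 - 16*w^2) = (w - 4)*(w - 1)*(w^3 + 4*w^2) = (w - 4)*(w - 1)*(w + 4)*(w^2) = w*(w - 4)*(w - 1)*(w + 4)*(w)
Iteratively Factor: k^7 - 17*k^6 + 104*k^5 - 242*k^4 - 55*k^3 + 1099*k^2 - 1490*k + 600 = (k - 3)*(k^6 - 14*k^5 + 62*k^4 - 56*k^3 - 223*k^2 + 430*k - 200) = (k - 5)*(k - 3)*(k^5 - 9*k^4 + 17*k^3 + 29*k^2 - 78*k + 40) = (k - 5)^2*(k - 3)*(k^4 - 4*k^3 - 3*k^2 + 14*k - 8) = (k - 5)^2*(k - 3)*(k - 1)*(k^3 - 3*k^2 - 6*k + 8) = (k - 5)^2*(k - 3)*(k - 1)^2*(k^2 - 2*k - 8) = (k - 5)^2*(k - 4)*(k - 3)*(k - 1)^2*(k + 2)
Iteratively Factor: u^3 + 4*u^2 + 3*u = (u + 1)*(u^2 + 3*u) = (u + 1)*(u + 3)*(u)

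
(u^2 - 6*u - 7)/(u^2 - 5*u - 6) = (u - 7)/(u - 6)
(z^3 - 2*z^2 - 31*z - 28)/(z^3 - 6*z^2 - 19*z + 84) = (z + 1)/(z - 3)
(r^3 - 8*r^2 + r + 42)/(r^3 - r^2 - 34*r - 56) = (r - 3)/(r + 4)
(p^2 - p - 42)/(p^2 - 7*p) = (p + 6)/p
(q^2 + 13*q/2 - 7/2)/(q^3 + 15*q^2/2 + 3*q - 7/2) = 1/(q + 1)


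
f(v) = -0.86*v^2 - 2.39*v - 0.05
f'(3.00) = -7.55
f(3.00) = -14.96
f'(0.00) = -2.39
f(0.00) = -0.05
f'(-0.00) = -2.39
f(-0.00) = -0.05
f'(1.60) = -5.14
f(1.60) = -6.08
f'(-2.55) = 2.00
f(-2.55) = 0.45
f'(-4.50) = 5.35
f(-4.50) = -6.71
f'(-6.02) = 7.96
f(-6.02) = -16.83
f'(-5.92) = 7.79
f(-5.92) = -16.04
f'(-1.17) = -0.38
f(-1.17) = 1.57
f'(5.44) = -11.75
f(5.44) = -38.50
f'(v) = -1.72*v - 2.39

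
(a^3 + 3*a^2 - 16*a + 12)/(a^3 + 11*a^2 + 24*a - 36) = (a - 2)/(a + 6)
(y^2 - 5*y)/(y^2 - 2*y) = (y - 5)/(y - 2)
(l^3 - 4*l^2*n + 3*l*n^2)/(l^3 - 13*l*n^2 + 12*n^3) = l/(l + 4*n)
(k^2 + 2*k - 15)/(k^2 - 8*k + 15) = (k + 5)/(k - 5)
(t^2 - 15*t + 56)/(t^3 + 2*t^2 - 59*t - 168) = (t - 7)/(t^2 + 10*t + 21)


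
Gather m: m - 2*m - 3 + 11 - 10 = -m - 2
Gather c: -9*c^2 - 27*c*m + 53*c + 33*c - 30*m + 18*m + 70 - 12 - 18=-9*c^2 + c*(86 - 27*m) - 12*m + 40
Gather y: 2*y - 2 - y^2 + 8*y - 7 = -y^2 + 10*y - 9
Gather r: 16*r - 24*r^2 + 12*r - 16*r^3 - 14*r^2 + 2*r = -16*r^3 - 38*r^2 + 30*r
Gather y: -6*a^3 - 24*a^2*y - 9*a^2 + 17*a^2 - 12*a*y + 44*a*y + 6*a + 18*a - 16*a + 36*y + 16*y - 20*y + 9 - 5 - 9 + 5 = -6*a^3 + 8*a^2 + 8*a + y*(-24*a^2 + 32*a + 32)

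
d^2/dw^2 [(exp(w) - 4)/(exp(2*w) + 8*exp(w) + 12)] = (exp(4*w) - 24*exp(3*w) - 168*exp(2*w) - 160*exp(w) + 528)*exp(w)/(exp(6*w) + 24*exp(5*w) + 228*exp(4*w) + 1088*exp(3*w) + 2736*exp(2*w) + 3456*exp(w) + 1728)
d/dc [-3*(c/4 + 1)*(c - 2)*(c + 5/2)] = -9*c^2/4 - 27*c/4 + 9/4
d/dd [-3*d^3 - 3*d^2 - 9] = 3*d*(-3*d - 2)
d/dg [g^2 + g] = 2*g + 1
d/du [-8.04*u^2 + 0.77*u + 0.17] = 0.77 - 16.08*u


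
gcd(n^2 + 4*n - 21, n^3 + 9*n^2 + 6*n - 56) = n + 7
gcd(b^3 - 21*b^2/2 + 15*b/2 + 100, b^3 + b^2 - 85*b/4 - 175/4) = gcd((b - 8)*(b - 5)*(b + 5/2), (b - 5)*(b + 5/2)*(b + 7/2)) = b^2 - 5*b/2 - 25/2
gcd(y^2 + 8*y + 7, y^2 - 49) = y + 7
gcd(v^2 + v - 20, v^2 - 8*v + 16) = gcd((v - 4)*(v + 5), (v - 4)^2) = v - 4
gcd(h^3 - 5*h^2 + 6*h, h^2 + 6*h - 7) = 1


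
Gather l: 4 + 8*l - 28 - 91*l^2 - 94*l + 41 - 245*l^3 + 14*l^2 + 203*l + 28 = -245*l^3 - 77*l^2 + 117*l + 45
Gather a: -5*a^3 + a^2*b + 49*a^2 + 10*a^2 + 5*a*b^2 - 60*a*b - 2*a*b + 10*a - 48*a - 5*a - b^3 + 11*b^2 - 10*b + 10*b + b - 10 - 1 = -5*a^3 + a^2*(b + 59) + a*(5*b^2 - 62*b - 43) - b^3 + 11*b^2 + b - 11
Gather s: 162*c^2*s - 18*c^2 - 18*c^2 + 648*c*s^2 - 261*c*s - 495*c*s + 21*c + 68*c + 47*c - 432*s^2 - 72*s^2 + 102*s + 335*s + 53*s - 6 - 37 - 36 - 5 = -36*c^2 + 136*c + s^2*(648*c - 504) + s*(162*c^2 - 756*c + 490) - 84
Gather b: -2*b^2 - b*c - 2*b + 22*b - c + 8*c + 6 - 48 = -2*b^2 + b*(20 - c) + 7*c - 42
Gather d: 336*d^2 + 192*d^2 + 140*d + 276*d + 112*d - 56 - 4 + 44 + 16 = 528*d^2 + 528*d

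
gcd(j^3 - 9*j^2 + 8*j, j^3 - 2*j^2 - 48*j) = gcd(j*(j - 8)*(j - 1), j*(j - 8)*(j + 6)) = j^2 - 8*j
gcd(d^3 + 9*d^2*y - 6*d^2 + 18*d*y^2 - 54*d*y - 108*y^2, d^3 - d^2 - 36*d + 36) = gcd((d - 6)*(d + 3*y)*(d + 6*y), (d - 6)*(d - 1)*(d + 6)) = d - 6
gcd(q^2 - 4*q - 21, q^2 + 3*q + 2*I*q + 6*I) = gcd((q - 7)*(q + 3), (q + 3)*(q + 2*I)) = q + 3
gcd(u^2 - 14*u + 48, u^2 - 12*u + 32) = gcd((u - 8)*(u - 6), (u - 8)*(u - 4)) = u - 8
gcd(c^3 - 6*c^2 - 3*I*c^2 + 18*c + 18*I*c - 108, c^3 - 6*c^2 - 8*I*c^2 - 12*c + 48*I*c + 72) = c^2 + c*(-6 - 6*I) + 36*I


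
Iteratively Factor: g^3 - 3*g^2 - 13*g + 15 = (g - 1)*(g^2 - 2*g - 15) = (g - 1)*(g + 3)*(g - 5)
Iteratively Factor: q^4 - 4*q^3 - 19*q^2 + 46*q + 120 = (q - 4)*(q^3 - 19*q - 30) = (q - 4)*(q + 3)*(q^2 - 3*q - 10) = (q - 4)*(q + 2)*(q + 3)*(q - 5)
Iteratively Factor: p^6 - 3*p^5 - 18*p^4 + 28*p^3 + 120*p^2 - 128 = (p + 2)*(p^5 - 5*p^4 - 8*p^3 + 44*p^2 + 32*p - 64) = (p - 4)*(p + 2)*(p^4 - p^3 - 12*p^2 - 4*p + 16) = (p - 4)^2*(p + 2)*(p^3 + 3*p^2 - 4) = (p - 4)^2*(p - 1)*(p + 2)*(p^2 + 4*p + 4) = (p - 4)^2*(p - 1)*(p + 2)^2*(p + 2)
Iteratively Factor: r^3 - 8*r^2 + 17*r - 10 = (r - 1)*(r^2 - 7*r + 10) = (r - 5)*(r - 1)*(r - 2)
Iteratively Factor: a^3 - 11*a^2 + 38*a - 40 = (a - 5)*(a^2 - 6*a + 8) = (a - 5)*(a - 4)*(a - 2)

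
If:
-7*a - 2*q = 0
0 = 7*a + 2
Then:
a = -2/7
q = 1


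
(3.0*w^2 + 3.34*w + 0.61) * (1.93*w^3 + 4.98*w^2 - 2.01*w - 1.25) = 5.79*w^5 + 21.3862*w^4 + 11.7805*w^3 - 7.4256*w^2 - 5.4011*w - 0.7625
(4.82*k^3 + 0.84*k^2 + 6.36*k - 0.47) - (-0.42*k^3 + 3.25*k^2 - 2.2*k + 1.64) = 5.24*k^3 - 2.41*k^2 + 8.56*k - 2.11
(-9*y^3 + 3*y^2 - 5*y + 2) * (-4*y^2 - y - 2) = 36*y^5 - 3*y^4 + 35*y^3 - 9*y^2 + 8*y - 4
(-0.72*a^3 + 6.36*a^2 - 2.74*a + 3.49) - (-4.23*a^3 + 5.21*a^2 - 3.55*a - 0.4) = 3.51*a^3 + 1.15*a^2 + 0.81*a + 3.89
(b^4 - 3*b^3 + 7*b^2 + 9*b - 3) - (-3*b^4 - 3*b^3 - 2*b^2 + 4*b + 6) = 4*b^4 + 9*b^2 + 5*b - 9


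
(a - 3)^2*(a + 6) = a^3 - 27*a + 54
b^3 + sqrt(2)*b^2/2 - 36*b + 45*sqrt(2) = (b - 3*sqrt(2))*(b - 3*sqrt(2)/2)*(b + 5*sqrt(2))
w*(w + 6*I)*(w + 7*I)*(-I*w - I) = -I*w^4 + 13*w^3 - I*w^3 + 13*w^2 + 42*I*w^2 + 42*I*w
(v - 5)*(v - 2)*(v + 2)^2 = v^4 - 3*v^3 - 14*v^2 + 12*v + 40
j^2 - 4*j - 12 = (j - 6)*(j + 2)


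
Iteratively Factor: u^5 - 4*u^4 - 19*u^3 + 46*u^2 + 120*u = (u - 4)*(u^4 - 19*u^2 - 30*u) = (u - 4)*(u + 3)*(u^3 - 3*u^2 - 10*u) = (u - 4)*(u + 2)*(u + 3)*(u^2 - 5*u) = u*(u - 4)*(u + 2)*(u + 3)*(u - 5)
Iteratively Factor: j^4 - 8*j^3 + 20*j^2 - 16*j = (j - 4)*(j^3 - 4*j^2 + 4*j) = j*(j - 4)*(j^2 - 4*j + 4) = j*(j - 4)*(j - 2)*(j - 2)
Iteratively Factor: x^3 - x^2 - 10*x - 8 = (x + 1)*(x^2 - 2*x - 8) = (x - 4)*(x + 1)*(x + 2)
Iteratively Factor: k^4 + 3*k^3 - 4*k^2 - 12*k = (k)*(k^3 + 3*k^2 - 4*k - 12) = k*(k + 2)*(k^2 + k - 6) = k*(k + 2)*(k + 3)*(k - 2)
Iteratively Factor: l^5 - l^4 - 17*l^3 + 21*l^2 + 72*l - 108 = (l - 2)*(l^4 + l^3 - 15*l^2 - 9*l + 54) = (l - 2)*(l + 3)*(l^3 - 2*l^2 - 9*l + 18) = (l - 2)*(l + 3)^2*(l^2 - 5*l + 6) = (l - 3)*(l - 2)*(l + 3)^2*(l - 2)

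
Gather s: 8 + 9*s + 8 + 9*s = 18*s + 16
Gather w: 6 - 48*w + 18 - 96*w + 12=36 - 144*w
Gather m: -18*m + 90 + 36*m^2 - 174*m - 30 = 36*m^2 - 192*m + 60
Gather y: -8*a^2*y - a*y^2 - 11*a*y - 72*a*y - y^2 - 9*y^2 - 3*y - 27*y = y^2*(-a - 10) + y*(-8*a^2 - 83*a - 30)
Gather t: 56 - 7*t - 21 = 35 - 7*t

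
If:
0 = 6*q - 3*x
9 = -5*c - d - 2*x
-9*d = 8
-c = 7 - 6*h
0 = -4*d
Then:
No Solution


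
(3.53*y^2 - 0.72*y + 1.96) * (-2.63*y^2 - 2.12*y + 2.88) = -9.2839*y^4 - 5.59*y^3 + 6.538*y^2 - 6.2288*y + 5.6448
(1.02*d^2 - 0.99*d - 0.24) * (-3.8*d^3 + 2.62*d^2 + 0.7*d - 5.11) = -3.876*d^5 + 6.4344*d^4 - 0.9678*d^3 - 6.534*d^2 + 4.8909*d + 1.2264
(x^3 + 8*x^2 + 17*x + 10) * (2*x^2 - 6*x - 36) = 2*x^5 + 10*x^4 - 50*x^3 - 370*x^2 - 672*x - 360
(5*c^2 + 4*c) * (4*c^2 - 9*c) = 20*c^4 - 29*c^3 - 36*c^2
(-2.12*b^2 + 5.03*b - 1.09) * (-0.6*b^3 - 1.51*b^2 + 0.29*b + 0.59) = 1.272*b^5 + 0.1832*b^4 - 7.5561*b^3 + 1.8538*b^2 + 2.6516*b - 0.6431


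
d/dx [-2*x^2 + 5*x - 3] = 5 - 4*x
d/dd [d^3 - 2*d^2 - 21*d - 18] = 3*d^2 - 4*d - 21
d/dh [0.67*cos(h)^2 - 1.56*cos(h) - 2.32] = (1.56 - 1.34*cos(h))*sin(h)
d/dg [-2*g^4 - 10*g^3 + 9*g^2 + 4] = 2*g*(-4*g^2 - 15*g + 9)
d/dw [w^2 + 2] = 2*w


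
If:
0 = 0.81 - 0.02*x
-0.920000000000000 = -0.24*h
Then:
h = 3.83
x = 40.50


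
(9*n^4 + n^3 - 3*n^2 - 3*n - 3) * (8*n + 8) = 72*n^5 + 80*n^4 - 16*n^3 - 48*n^2 - 48*n - 24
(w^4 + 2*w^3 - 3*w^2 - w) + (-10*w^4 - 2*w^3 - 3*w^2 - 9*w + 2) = -9*w^4 - 6*w^2 - 10*w + 2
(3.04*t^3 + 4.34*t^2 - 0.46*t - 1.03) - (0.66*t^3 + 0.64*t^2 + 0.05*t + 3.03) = 2.38*t^3 + 3.7*t^2 - 0.51*t - 4.06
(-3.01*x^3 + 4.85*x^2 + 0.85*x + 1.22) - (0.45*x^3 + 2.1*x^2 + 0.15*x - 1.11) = -3.46*x^3 + 2.75*x^2 + 0.7*x + 2.33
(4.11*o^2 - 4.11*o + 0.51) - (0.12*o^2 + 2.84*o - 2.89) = 3.99*o^2 - 6.95*o + 3.4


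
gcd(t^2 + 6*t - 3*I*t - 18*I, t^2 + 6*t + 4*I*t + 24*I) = t + 6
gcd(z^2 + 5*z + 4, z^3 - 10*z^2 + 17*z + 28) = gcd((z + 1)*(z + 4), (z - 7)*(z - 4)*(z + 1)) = z + 1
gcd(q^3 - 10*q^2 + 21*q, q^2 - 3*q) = q^2 - 3*q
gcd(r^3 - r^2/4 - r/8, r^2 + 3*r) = r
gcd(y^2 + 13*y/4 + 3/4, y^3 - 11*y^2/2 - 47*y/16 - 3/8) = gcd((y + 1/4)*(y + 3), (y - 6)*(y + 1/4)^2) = y + 1/4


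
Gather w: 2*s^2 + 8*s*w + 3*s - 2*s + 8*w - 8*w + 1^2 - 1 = 2*s^2 + 8*s*w + s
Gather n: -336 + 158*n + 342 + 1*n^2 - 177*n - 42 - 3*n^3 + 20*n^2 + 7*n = -3*n^3 + 21*n^2 - 12*n - 36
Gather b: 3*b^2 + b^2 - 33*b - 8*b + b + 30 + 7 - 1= 4*b^2 - 40*b + 36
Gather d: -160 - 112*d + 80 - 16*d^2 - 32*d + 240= -16*d^2 - 144*d + 160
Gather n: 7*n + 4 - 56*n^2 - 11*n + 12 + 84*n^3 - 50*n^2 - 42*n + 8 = 84*n^3 - 106*n^2 - 46*n + 24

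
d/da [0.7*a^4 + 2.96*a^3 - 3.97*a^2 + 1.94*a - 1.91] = 2.8*a^3 + 8.88*a^2 - 7.94*a + 1.94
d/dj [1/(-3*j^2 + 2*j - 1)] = 2*(3*j - 1)/(3*j^2 - 2*j + 1)^2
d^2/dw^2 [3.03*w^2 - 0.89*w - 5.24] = 6.06000000000000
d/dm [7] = 0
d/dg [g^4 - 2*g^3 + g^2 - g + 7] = 4*g^3 - 6*g^2 + 2*g - 1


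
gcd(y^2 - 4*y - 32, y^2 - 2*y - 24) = y + 4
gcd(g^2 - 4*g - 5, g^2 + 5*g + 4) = g + 1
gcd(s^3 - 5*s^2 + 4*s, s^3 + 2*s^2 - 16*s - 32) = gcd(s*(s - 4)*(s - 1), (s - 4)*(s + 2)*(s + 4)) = s - 4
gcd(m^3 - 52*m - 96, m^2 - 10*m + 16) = m - 8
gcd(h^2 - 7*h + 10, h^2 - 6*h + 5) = h - 5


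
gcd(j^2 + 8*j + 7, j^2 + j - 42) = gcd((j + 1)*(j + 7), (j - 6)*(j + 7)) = j + 7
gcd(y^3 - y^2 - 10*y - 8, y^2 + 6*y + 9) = 1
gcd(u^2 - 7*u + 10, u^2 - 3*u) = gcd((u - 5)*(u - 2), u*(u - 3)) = 1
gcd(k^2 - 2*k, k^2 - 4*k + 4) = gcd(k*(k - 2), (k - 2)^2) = k - 2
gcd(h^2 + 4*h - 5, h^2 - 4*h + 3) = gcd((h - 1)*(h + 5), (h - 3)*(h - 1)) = h - 1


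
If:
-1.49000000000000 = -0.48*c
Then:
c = 3.10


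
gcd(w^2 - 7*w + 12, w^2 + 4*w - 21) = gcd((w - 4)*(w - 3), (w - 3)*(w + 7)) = w - 3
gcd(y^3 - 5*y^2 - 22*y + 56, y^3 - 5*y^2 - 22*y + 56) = y^3 - 5*y^2 - 22*y + 56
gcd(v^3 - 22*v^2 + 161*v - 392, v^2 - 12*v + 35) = v - 7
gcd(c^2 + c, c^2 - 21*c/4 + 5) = 1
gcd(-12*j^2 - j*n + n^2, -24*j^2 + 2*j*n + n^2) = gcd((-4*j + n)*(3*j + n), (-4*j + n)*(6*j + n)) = 4*j - n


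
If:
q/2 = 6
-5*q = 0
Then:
No Solution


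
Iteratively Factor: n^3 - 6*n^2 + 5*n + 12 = (n - 4)*(n^2 - 2*n - 3) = (n - 4)*(n - 3)*(n + 1)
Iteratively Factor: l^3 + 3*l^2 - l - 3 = (l + 3)*(l^2 - 1) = (l - 1)*(l + 3)*(l + 1)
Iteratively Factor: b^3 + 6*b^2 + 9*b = (b + 3)*(b^2 + 3*b) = (b + 3)^2*(b)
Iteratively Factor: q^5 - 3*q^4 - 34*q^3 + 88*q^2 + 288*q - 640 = (q - 4)*(q^4 + q^3 - 30*q^2 - 32*q + 160) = (q - 4)*(q + 4)*(q^3 - 3*q^2 - 18*q + 40) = (q - 5)*(q - 4)*(q + 4)*(q^2 + 2*q - 8) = (q - 5)*(q - 4)*(q + 4)^2*(q - 2)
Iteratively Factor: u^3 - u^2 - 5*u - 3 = (u + 1)*(u^2 - 2*u - 3) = (u - 3)*(u + 1)*(u + 1)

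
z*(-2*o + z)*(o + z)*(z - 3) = -2*o^2*z^2 + 6*o^2*z - o*z^3 + 3*o*z^2 + z^4 - 3*z^3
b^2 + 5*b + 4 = (b + 1)*(b + 4)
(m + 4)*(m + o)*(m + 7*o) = m^3 + 8*m^2*o + 4*m^2 + 7*m*o^2 + 32*m*o + 28*o^2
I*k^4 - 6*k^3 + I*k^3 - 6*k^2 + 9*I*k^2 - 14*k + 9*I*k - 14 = (k - 2*I)*(k + I)*(k + 7*I)*(I*k + I)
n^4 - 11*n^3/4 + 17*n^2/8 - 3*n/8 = n*(n - 3/2)*(n - 1)*(n - 1/4)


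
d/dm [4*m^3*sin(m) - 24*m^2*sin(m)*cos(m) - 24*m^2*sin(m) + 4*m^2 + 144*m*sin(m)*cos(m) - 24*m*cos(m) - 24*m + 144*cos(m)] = 4*m^3*cos(m) + 12*m^2*sin(m) - 24*m^2*cos(m) - 24*m^2*cos(2*m) - 24*m*sin(m) - 24*m*sin(2*m) + 144*m*cos(2*m) + 8*m - 144*sin(m) + 72*sin(2*m) - 24*cos(m) - 24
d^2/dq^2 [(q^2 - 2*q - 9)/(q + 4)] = 30/(q^3 + 12*q^2 + 48*q + 64)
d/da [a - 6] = 1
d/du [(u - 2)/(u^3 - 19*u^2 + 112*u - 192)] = (-2*u^2 + 9*u - 4)/(u^5 - 30*u^4 + 345*u^3 - 1880*u^2 + 4800*u - 4608)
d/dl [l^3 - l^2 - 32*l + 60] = 3*l^2 - 2*l - 32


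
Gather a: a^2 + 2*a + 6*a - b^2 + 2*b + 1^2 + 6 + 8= a^2 + 8*a - b^2 + 2*b + 15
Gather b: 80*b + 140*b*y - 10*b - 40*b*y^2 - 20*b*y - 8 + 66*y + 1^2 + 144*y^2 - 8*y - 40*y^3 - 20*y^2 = b*(-40*y^2 + 120*y + 70) - 40*y^3 + 124*y^2 + 58*y - 7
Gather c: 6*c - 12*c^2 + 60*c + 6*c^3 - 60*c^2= 6*c^3 - 72*c^2 + 66*c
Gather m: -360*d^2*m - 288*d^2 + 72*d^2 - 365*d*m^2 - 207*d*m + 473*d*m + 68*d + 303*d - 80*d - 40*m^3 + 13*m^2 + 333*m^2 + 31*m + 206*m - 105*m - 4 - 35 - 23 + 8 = -216*d^2 + 291*d - 40*m^3 + m^2*(346 - 365*d) + m*(-360*d^2 + 266*d + 132) - 54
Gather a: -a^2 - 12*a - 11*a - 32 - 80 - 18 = -a^2 - 23*a - 130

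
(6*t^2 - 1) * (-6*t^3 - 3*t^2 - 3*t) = -36*t^5 - 18*t^4 - 12*t^3 + 3*t^2 + 3*t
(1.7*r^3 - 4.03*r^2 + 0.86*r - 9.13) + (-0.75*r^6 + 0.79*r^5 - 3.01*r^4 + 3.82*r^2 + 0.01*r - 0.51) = -0.75*r^6 + 0.79*r^5 - 3.01*r^4 + 1.7*r^3 - 0.21*r^2 + 0.87*r - 9.64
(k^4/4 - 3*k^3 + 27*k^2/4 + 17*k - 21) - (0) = k^4/4 - 3*k^3 + 27*k^2/4 + 17*k - 21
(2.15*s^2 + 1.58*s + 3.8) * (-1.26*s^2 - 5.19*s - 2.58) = -2.709*s^4 - 13.1493*s^3 - 18.5352*s^2 - 23.7984*s - 9.804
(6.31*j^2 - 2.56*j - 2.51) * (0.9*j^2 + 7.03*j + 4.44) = 5.679*j^4 + 42.0553*j^3 + 7.7606*j^2 - 29.0117*j - 11.1444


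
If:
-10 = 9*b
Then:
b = -10/9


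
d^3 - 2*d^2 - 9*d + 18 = (d - 3)*(d - 2)*(d + 3)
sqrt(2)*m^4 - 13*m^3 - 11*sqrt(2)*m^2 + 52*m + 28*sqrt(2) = (m - 2)*(m + 2)*(m - 7*sqrt(2))*(sqrt(2)*m + 1)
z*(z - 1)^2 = z^3 - 2*z^2 + z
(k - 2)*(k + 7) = k^2 + 5*k - 14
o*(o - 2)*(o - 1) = o^3 - 3*o^2 + 2*o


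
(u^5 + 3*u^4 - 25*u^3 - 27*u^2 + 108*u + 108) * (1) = u^5 + 3*u^4 - 25*u^3 - 27*u^2 + 108*u + 108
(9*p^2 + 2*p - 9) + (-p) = 9*p^2 + p - 9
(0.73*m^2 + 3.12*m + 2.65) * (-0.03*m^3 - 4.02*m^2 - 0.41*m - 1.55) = -0.0219*m^5 - 3.0282*m^4 - 12.9212*m^3 - 13.0637*m^2 - 5.9225*m - 4.1075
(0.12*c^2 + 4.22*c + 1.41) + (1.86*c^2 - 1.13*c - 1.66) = 1.98*c^2 + 3.09*c - 0.25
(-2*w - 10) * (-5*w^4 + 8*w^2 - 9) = 10*w^5 + 50*w^4 - 16*w^3 - 80*w^2 + 18*w + 90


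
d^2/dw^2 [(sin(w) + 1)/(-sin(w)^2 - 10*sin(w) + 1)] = (sin(w)^5 - 6*sin(w)^4 + 34*sin(w)^3 + 108*sin(w)^2 - 55*sin(w) - 222)/(10*sin(w) - cos(w)^2)^3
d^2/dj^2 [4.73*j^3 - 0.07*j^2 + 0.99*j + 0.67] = 28.38*j - 0.14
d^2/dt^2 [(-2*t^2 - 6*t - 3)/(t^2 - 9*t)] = 6*(-8*t^3 - 3*t^2 + 27*t - 81)/(t^3*(t^3 - 27*t^2 + 243*t - 729))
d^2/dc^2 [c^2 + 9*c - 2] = 2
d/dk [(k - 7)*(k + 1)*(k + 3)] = 3*k^2 - 6*k - 25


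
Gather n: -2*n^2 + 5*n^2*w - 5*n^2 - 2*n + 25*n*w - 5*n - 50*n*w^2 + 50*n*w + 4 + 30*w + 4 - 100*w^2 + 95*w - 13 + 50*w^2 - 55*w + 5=n^2*(5*w - 7) + n*(-50*w^2 + 75*w - 7) - 50*w^2 + 70*w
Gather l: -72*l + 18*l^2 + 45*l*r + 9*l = 18*l^2 + l*(45*r - 63)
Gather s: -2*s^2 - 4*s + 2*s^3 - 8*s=2*s^3 - 2*s^2 - 12*s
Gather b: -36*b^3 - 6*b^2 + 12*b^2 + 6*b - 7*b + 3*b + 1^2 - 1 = -36*b^3 + 6*b^2 + 2*b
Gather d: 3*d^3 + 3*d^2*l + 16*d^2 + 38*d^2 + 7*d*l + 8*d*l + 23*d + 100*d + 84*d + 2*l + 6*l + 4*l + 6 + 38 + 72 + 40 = 3*d^3 + d^2*(3*l + 54) + d*(15*l + 207) + 12*l + 156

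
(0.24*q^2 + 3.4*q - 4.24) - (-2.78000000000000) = 0.24*q^2 + 3.4*q - 1.46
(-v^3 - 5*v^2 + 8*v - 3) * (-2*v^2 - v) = 2*v^5 + 11*v^4 - 11*v^3 - 2*v^2 + 3*v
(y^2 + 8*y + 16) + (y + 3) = y^2 + 9*y + 19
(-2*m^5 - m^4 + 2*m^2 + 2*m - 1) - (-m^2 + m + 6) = -2*m^5 - m^4 + 3*m^2 + m - 7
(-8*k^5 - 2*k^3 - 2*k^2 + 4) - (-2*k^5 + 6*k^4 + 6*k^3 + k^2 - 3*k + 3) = -6*k^5 - 6*k^4 - 8*k^3 - 3*k^2 + 3*k + 1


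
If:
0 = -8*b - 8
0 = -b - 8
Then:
No Solution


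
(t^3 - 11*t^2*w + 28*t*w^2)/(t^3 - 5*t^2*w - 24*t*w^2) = (-t^2 + 11*t*w - 28*w^2)/(-t^2 + 5*t*w + 24*w^2)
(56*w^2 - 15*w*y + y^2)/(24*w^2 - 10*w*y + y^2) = (56*w^2 - 15*w*y + y^2)/(24*w^2 - 10*w*y + y^2)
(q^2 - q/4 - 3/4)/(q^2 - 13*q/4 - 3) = (q - 1)/(q - 4)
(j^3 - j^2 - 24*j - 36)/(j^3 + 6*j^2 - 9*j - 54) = (j^2 - 4*j - 12)/(j^2 + 3*j - 18)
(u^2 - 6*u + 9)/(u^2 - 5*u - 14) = (-u^2 + 6*u - 9)/(-u^2 + 5*u + 14)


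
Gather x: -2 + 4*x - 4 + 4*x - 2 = 8*x - 8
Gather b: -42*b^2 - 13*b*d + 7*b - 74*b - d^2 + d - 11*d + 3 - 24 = -42*b^2 + b*(-13*d - 67) - d^2 - 10*d - 21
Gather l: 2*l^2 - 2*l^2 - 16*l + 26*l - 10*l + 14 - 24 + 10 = 0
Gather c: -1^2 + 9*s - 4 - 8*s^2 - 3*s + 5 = -8*s^2 + 6*s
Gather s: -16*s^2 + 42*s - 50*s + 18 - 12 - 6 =-16*s^2 - 8*s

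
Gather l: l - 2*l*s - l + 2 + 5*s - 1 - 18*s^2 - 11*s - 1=-2*l*s - 18*s^2 - 6*s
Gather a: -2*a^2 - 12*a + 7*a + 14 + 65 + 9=-2*a^2 - 5*a + 88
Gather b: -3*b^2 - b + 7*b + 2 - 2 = -3*b^2 + 6*b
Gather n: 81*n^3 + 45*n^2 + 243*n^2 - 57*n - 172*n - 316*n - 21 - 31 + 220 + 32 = 81*n^3 + 288*n^2 - 545*n + 200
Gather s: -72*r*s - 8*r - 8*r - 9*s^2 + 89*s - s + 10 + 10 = -16*r - 9*s^2 + s*(88 - 72*r) + 20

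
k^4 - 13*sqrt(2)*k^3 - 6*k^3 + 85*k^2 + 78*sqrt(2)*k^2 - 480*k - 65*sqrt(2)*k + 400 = (k - 5)*(k - 1)*(k - 8*sqrt(2))*(k - 5*sqrt(2))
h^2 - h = h*(h - 1)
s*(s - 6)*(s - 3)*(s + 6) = s^4 - 3*s^3 - 36*s^2 + 108*s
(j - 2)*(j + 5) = j^2 + 3*j - 10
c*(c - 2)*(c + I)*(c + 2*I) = c^4 - 2*c^3 + 3*I*c^3 - 2*c^2 - 6*I*c^2 + 4*c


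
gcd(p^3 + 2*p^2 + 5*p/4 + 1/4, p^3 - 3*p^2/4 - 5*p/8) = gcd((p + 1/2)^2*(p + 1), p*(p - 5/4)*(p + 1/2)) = p + 1/2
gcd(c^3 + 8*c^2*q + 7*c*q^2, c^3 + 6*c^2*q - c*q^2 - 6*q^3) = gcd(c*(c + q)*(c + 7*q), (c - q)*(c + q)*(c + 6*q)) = c + q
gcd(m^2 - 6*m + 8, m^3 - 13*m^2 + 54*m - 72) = m - 4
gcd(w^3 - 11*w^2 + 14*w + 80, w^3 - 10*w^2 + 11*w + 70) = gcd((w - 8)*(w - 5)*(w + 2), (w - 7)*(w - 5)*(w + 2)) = w^2 - 3*w - 10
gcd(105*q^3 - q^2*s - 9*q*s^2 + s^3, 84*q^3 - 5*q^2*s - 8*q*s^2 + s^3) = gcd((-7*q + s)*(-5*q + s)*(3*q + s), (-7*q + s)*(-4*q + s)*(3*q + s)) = 21*q^2 + 4*q*s - s^2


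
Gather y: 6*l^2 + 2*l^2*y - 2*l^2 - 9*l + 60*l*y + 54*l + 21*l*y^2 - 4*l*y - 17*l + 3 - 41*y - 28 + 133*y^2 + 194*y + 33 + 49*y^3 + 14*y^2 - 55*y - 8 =4*l^2 + 28*l + 49*y^3 + y^2*(21*l + 147) + y*(2*l^2 + 56*l + 98)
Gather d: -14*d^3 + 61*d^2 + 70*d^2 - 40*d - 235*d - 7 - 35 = -14*d^3 + 131*d^2 - 275*d - 42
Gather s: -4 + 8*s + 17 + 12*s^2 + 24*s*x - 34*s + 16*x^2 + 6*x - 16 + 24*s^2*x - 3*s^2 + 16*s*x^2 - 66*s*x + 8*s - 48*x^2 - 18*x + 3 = s^2*(24*x + 9) + s*(16*x^2 - 42*x - 18) - 32*x^2 - 12*x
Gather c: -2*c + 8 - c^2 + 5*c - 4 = -c^2 + 3*c + 4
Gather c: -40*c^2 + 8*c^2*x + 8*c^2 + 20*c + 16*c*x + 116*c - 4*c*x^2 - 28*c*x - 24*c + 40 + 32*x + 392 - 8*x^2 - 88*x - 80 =c^2*(8*x - 32) + c*(-4*x^2 - 12*x + 112) - 8*x^2 - 56*x + 352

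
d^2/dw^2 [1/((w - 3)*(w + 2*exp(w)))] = 2*(-(w - 3)^2*(w + 2*exp(w))*exp(w) + (w - 3)^2*(2*exp(w) + 1)^2 + (w - 3)*(w + 2*exp(w))*(2*exp(w) + 1) + (w + 2*exp(w))^2)/((w - 3)^3*(w + 2*exp(w))^3)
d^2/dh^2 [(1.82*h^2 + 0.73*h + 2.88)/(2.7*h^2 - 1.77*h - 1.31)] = (28.03896*h^3 + 164.59524*h^2 - 67.08906*h + 41.279926)/(19.683*h^6 - 38.7099*h^5 - 3.27321*h^4 + 32.017707*h^3 + 1.588113*h^2 - 9.112491*h - 2.248091)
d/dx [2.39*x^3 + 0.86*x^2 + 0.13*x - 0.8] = 7.17*x^2 + 1.72*x + 0.13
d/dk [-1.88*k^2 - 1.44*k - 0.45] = -3.76*k - 1.44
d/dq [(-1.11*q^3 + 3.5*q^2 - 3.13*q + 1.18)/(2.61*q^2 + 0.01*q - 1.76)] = (-2.8971*q^4 - 0.0222000000000016*q^3 + 14.0651*q^2 - 18.4796*q + 5.497)/(6.8121*q^4 + 0.0522*q^3 - 9.1871*q^2 - 0.0352*q + 3.0976)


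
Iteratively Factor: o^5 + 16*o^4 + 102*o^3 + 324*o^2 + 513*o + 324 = (o + 3)*(o^4 + 13*o^3 + 63*o^2 + 135*o + 108) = (o + 3)*(o + 4)*(o^3 + 9*o^2 + 27*o + 27) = (o + 3)^2*(o + 4)*(o^2 + 6*o + 9) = (o + 3)^3*(o + 4)*(o + 3)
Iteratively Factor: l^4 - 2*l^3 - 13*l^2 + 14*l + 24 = (l - 2)*(l^3 - 13*l - 12) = (l - 4)*(l - 2)*(l^2 + 4*l + 3) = (l - 4)*(l - 2)*(l + 1)*(l + 3)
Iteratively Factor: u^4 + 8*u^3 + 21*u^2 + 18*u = (u)*(u^3 + 8*u^2 + 21*u + 18) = u*(u + 3)*(u^2 + 5*u + 6) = u*(u + 2)*(u + 3)*(u + 3)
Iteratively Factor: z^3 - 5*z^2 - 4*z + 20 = (z - 2)*(z^2 - 3*z - 10) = (z - 2)*(z + 2)*(z - 5)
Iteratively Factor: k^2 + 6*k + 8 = (k + 4)*(k + 2)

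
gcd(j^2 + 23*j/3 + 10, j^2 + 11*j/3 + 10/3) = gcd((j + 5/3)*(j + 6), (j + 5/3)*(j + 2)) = j + 5/3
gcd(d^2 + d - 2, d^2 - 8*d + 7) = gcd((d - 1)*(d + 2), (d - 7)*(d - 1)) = d - 1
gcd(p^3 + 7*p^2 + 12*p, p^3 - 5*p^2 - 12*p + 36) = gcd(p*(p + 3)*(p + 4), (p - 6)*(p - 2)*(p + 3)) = p + 3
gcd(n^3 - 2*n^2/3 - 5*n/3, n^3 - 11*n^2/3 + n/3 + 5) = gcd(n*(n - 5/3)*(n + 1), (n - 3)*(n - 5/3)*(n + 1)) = n^2 - 2*n/3 - 5/3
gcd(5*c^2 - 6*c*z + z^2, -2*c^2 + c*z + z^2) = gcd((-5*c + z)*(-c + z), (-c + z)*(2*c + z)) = -c + z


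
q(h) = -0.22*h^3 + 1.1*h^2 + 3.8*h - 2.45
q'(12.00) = -64.84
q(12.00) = -178.61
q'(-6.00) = -33.16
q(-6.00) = 61.87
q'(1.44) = 5.60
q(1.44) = 4.65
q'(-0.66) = 2.06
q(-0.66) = -4.42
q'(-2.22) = -4.34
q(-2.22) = -3.06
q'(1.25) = 5.52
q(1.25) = 3.59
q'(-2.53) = -5.99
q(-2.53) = -1.46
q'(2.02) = 5.55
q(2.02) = 7.90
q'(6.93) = -12.65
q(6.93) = 3.49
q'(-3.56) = -12.40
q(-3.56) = 7.89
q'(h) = -0.66*h^2 + 2.2*h + 3.8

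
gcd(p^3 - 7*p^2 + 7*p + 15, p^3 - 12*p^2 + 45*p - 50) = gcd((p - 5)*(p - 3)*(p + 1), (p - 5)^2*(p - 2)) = p - 5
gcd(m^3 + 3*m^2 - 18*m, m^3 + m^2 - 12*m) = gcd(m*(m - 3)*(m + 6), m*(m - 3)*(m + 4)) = m^2 - 3*m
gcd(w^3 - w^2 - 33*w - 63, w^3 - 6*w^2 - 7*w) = w - 7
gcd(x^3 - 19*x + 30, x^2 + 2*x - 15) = x^2 + 2*x - 15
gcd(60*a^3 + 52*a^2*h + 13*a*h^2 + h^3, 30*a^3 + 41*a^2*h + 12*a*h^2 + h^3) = 30*a^2 + 11*a*h + h^2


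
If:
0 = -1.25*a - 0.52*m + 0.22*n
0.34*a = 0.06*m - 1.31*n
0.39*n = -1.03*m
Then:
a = 0.00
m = 0.00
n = 0.00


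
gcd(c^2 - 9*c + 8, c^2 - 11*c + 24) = c - 8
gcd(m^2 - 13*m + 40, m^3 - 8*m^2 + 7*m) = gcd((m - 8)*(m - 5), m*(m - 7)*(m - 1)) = 1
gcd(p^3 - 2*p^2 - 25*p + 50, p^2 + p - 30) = p - 5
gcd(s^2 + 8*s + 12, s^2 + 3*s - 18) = s + 6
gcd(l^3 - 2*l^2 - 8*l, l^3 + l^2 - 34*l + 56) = l - 4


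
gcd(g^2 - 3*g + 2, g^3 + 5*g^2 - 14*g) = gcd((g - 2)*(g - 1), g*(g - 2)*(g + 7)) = g - 2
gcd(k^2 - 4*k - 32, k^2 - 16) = k + 4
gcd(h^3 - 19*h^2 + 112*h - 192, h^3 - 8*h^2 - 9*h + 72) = h^2 - 11*h + 24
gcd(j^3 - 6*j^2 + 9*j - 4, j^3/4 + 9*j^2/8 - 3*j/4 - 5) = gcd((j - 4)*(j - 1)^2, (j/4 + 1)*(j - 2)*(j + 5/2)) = 1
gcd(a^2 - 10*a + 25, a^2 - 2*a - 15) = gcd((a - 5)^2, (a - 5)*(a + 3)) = a - 5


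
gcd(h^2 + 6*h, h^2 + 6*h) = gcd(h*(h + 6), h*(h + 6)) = h^2 + 6*h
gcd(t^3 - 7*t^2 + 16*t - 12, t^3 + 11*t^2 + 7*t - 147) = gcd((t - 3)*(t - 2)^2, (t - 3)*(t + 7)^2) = t - 3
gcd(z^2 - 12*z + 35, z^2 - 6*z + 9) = 1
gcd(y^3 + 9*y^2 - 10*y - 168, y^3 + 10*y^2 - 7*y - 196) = y^2 + 3*y - 28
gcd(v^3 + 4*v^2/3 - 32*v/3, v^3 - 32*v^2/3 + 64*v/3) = v^2 - 8*v/3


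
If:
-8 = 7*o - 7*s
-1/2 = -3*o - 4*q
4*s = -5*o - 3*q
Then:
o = -277/378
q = 85/126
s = 155/378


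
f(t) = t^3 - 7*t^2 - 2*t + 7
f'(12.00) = 262.00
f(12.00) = 703.00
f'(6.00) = 22.00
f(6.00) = -41.00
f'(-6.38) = 209.43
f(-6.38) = -524.86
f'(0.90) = -12.17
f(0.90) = 0.26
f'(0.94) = -12.51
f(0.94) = -0.23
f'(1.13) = -13.99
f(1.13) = -2.76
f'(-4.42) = 118.49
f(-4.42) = -207.27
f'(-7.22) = 255.47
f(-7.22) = -719.83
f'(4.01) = -9.90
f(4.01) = -49.10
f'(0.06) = -2.83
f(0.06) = 6.86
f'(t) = 3*t^2 - 14*t - 2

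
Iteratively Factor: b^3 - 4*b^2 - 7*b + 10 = (b - 5)*(b^2 + b - 2) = (b - 5)*(b - 1)*(b + 2)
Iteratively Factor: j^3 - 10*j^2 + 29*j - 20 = (j - 1)*(j^2 - 9*j + 20) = (j - 5)*(j - 1)*(j - 4)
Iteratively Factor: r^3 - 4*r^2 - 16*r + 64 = (r - 4)*(r^2 - 16) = (r - 4)*(r + 4)*(r - 4)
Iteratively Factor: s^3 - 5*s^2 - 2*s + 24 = (s - 4)*(s^2 - s - 6) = (s - 4)*(s - 3)*(s + 2)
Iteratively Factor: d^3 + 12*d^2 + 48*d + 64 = (d + 4)*(d^2 + 8*d + 16) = (d + 4)^2*(d + 4)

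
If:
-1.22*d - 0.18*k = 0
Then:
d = -0.147540983606557*k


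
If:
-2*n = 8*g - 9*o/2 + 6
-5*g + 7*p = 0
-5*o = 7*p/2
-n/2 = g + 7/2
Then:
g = 32/25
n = -239/25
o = -16/25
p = 32/35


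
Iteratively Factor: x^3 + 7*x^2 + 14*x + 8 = (x + 2)*(x^2 + 5*x + 4) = (x + 1)*(x + 2)*(x + 4)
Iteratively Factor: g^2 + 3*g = (g)*(g + 3)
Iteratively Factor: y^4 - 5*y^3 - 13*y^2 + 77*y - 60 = (y - 1)*(y^3 - 4*y^2 - 17*y + 60) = (y - 5)*(y - 1)*(y^2 + y - 12) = (y - 5)*(y - 3)*(y - 1)*(y + 4)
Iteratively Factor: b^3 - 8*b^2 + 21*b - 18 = (b - 2)*(b^2 - 6*b + 9) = (b - 3)*(b - 2)*(b - 3)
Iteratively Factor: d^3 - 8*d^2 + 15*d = (d)*(d^2 - 8*d + 15) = d*(d - 3)*(d - 5)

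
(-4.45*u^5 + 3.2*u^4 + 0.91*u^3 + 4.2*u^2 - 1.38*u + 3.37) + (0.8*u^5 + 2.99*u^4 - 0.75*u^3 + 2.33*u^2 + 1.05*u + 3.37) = -3.65*u^5 + 6.19*u^4 + 0.16*u^3 + 6.53*u^2 - 0.33*u + 6.74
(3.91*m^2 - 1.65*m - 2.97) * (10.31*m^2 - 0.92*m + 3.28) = 40.3121*m^4 - 20.6087*m^3 - 16.2779*m^2 - 2.6796*m - 9.7416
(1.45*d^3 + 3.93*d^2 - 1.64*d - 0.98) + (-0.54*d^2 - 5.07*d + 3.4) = 1.45*d^3 + 3.39*d^2 - 6.71*d + 2.42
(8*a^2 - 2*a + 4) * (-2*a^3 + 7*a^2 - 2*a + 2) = -16*a^5 + 60*a^4 - 38*a^3 + 48*a^2 - 12*a + 8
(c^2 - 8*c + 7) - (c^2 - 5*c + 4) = 3 - 3*c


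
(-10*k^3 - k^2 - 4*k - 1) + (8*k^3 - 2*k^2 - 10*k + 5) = -2*k^3 - 3*k^2 - 14*k + 4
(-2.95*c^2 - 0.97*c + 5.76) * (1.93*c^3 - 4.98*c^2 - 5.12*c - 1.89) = -5.6935*c^5 + 12.8189*c^4 + 31.0514*c^3 - 18.1429*c^2 - 27.6579*c - 10.8864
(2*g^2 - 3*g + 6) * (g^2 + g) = 2*g^4 - g^3 + 3*g^2 + 6*g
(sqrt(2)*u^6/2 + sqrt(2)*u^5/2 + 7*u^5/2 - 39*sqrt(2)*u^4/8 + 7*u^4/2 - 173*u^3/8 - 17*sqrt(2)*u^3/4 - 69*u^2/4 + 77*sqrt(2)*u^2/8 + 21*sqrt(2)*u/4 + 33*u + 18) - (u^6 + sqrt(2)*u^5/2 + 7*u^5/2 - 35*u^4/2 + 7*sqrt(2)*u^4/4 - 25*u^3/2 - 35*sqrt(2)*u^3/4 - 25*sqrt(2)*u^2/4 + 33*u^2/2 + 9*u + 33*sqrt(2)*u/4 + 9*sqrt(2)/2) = -u^6 + sqrt(2)*u^6/2 - 53*sqrt(2)*u^4/8 + 21*u^4 - 73*u^3/8 + 9*sqrt(2)*u^3/2 - 135*u^2/4 + 127*sqrt(2)*u^2/8 - 3*sqrt(2)*u + 24*u - 9*sqrt(2)/2 + 18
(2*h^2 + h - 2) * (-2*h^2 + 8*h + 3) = -4*h^4 + 14*h^3 + 18*h^2 - 13*h - 6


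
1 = 1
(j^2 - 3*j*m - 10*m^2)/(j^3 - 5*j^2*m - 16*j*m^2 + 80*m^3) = (j + 2*m)/(j^2 - 16*m^2)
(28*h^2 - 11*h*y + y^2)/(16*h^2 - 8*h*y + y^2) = (-7*h + y)/(-4*h + y)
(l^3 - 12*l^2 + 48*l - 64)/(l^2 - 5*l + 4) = (l^2 - 8*l + 16)/(l - 1)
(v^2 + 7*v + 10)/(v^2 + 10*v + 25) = (v + 2)/(v + 5)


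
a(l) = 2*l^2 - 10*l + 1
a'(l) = 4*l - 10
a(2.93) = -11.13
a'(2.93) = 1.72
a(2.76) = -11.36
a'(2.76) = 1.04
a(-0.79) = 10.15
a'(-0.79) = -13.16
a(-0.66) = 8.47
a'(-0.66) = -12.64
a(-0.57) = 7.35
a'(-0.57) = -12.28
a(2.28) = -11.40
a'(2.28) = -0.88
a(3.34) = -10.09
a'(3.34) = 3.36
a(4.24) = -5.44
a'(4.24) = 6.96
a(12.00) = 169.00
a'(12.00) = 38.00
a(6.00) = 13.00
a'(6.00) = 14.00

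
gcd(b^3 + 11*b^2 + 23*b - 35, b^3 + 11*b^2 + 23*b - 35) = b^3 + 11*b^2 + 23*b - 35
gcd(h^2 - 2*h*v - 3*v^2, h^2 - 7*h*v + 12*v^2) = -h + 3*v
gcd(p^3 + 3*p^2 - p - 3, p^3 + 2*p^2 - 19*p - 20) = p + 1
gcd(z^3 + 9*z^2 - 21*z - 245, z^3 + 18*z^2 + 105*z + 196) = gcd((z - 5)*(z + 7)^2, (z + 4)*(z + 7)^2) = z^2 + 14*z + 49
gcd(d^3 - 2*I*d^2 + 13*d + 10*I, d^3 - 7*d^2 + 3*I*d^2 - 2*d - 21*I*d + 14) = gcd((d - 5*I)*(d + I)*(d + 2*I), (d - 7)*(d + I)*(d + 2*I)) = d^2 + 3*I*d - 2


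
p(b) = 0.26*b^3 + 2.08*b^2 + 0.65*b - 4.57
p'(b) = 0.78*b^2 + 4.16*b + 0.65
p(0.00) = -4.57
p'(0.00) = 0.65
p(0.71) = -2.97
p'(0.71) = 4.00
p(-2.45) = 2.50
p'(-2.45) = -4.86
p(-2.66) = 3.52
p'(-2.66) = -4.90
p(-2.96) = 4.99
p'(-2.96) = -4.83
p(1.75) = 4.33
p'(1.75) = 10.32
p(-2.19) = 1.25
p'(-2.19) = -4.72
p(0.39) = -3.98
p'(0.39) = 2.39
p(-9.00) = -31.48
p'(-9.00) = 26.39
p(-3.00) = 5.18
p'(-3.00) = -4.81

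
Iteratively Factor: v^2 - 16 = (v - 4)*(v + 4)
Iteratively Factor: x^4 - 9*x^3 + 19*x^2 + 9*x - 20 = (x - 4)*(x^3 - 5*x^2 - x + 5) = (x - 4)*(x - 1)*(x^2 - 4*x - 5) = (x - 5)*(x - 4)*(x - 1)*(x + 1)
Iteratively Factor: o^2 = (o)*(o)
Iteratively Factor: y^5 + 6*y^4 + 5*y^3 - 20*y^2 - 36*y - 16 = (y + 4)*(y^4 + 2*y^3 - 3*y^2 - 8*y - 4) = (y + 1)*(y + 4)*(y^3 + y^2 - 4*y - 4) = (y + 1)^2*(y + 4)*(y^2 - 4) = (y + 1)^2*(y + 2)*(y + 4)*(y - 2)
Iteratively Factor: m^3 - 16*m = (m)*(m^2 - 16) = m*(m - 4)*(m + 4)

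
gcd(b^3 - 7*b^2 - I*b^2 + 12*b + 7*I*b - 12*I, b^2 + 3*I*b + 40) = 1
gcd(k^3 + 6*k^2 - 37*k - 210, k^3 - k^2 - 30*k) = k^2 - k - 30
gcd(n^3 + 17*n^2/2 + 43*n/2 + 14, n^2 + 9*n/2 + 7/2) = n^2 + 9*n/2 + 7/2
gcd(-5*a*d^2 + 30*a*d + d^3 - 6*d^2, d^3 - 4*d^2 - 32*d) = d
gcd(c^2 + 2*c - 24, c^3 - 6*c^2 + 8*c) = c - 4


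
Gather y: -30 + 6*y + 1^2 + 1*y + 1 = 7*y - 28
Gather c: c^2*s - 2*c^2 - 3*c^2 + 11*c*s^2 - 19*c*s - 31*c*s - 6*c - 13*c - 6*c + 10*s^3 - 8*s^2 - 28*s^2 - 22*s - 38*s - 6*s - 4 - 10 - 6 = c^2*(s - 5) + c*(11*s^2 - 50*s - 25) + 10*s^3 - 36*s^2 - 66*s - 20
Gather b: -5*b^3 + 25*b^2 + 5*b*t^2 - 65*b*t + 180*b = -5*b^3 + 25*b^2 + b*(5*t^2 - 65*t + 180)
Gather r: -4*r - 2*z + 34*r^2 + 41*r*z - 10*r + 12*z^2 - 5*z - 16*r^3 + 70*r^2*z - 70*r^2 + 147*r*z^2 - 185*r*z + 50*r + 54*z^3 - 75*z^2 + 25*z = -16*r^3 + r^2*(70*z - 36) + r*(147*z^2 - 144*z + 36) + 54*z^3 - 63*z^2 + 18*z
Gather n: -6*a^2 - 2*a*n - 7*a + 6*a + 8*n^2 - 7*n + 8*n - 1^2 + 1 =-6*a^2 - a + 8*n^2 + n*(1 - 2*a)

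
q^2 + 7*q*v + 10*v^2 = (q + 2*v)*(q + 5*v)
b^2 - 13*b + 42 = (b - 7)*(b - 6)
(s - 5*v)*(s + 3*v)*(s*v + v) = s^3*v - 2*s^2*v^2 + s^2*v - 15*s*v^3 - 2*s*v^2 - 15*v^3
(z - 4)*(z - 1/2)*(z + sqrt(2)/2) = z^3 - 9*z^2/2 + sqrt(2)*z^2/2 - 9*sqrt(2)*z/4 + 2*z + sqrt(2)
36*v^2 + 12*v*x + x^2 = (6*v + x)^2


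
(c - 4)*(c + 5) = c^2 + c - 20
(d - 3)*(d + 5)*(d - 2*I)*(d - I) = d^4 + 2*d^3 - 3*I*d^3 - 17*d^2 - 6*I*d^2 - 4*d + 45*I*d + 30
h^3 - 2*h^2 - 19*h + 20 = (h - 5)*(h - 1)*(h + 4)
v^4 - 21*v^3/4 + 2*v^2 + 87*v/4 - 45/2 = (v - 3)^2*(v - 5/4)*(v + 2)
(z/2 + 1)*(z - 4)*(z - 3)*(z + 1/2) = z^4/2 - 9*z^3/4 - 9*z^2/4 + 23*z/2 + 6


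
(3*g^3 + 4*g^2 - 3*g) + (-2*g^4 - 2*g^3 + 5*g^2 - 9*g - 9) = -2*g^4 + g^3 + 9*g^2 - 12*g - 9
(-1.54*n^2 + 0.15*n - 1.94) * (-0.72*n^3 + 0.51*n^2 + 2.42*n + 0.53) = 1.1088*n^5 - 0.8934*n^4 - 2.2535*n^3 - 1.4426*n^2 - 4.6153*n - 1.0282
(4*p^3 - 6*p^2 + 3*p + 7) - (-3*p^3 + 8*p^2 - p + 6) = 7*p^3 - 14*p^2 + 4*p + 1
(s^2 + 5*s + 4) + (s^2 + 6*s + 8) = 2*s^2 + 11*s + 12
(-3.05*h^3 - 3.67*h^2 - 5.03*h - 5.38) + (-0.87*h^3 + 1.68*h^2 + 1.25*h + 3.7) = -3.92*h^3 - 1.99*h^2 - 3.78*h - 1.68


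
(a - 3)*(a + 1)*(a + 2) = a^3 - 7*a - 6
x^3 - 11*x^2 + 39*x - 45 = (x - 5)*(x - 3)^2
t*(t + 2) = t^2 + 2*t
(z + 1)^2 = z^2 + 2*z + 1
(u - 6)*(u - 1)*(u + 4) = u^3 - 3*u^2 - 22*u + 24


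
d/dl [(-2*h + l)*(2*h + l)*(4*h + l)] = -4*h^2 + 8*h*l + 3*l^2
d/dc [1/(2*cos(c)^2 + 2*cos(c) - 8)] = (2*cos(c) + 1)*sin(c)/(2*(cos(c)^2 + cos(c) - 4)^2)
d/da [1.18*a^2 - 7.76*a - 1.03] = 2.36*a - 7.76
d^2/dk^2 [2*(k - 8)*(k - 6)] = 4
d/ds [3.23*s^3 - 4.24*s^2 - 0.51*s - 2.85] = 9.69*s^2 - 8.48*s - 0.51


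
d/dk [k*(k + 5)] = 2*k + 5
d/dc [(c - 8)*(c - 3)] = 2*c - 11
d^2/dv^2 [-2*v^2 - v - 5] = -4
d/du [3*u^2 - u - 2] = 6*u - 1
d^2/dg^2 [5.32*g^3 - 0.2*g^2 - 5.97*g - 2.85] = 31.92*g - 0.4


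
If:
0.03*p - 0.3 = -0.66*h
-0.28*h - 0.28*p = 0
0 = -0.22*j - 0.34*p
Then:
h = 0.48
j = 0.74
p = -0.48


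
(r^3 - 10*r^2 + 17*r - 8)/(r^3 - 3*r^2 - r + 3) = (r^2 - 9*r + 8)/(r^2 - 2*r - 3)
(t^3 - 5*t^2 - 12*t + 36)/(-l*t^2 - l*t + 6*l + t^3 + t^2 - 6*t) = (t - 6)/(-l + t)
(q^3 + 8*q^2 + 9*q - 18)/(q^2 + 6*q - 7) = (q^2 + 9*q + 18)/(q + 7)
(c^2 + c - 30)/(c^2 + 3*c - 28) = (c^2 + c - 30)/(c^2 + 3*c - 28)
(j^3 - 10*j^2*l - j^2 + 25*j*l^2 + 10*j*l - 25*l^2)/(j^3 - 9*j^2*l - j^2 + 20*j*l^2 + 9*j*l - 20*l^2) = (j - 5*l)/(j - 4*l)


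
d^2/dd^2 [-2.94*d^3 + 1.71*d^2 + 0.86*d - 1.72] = 3.42 - 17.64*d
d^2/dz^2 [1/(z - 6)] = 2/(z - 6)^3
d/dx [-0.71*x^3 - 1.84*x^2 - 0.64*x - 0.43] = -2.13*x^2 - 3.68*x - 0.64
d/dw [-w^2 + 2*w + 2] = 2 - 2*w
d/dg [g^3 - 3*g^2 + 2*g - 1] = 3*g^2 - 6*g + 2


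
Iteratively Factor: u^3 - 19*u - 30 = (u + 3)*(u^2 - 3*u - 10) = (u + 2)*(u + 3)*(u - 5)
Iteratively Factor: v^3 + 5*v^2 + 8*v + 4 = (v + 2)*(v^2 + 3*v + 2) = (v + 1)*(v + 2)*(v + 2)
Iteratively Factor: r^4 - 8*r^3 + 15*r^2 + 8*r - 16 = (r - 4)*(r^3 - 4*r^2 - r + 4) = (r - 4)*(r + 1)*(r^2 - 5*r + 4) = (r - 4)*(r - 1)*(r + 1)*(r - 4)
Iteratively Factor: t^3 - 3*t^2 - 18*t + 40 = (t - 5)*(t^2 + 2*t - 8) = (t - 5)*(t - 2)*(t + 4)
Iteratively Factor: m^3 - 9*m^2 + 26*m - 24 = (m - 2)*(m^2 - 7*m + 12) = (m - 3)*(m - 2)*(m - 4)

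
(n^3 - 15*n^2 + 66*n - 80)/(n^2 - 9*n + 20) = (n^2 - 10*n + 16)/(n - 4)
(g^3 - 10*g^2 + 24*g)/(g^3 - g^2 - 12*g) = (g - 6)/(g + 3)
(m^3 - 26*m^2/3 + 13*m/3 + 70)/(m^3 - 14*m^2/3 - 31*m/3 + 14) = (m - 5)/(m - 1)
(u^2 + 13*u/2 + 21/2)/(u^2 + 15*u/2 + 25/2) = (2*u^2 + 13*u + 21)/(2*u^2 + 15*u + 25)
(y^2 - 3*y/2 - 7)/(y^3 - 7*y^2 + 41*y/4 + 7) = 2*(y + 2)/(2*y^2 - 7*y - 4)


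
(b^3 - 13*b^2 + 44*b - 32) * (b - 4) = b^4 - 17*b^3 + 96*b^2 - 208*b + 128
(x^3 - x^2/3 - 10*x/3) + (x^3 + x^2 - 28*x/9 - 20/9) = 2*x^3 + 2*x^2/3 - 58*x/9 - 20/9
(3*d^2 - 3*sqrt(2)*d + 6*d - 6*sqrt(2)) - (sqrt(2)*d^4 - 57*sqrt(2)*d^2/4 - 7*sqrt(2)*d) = -sqrt(2)*d^4 + 3*d^2 + 57*sqrt(2)*d^2/4 + 4*sqrt(2)*d + 6*d - 6*sqrt(2)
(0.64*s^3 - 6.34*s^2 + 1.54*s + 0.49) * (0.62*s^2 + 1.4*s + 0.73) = 0.3968*s^5 - 3.0348*s^4 - 7.454*s^3 - 2.1684*s^2 + 1.8102*s + 0.3577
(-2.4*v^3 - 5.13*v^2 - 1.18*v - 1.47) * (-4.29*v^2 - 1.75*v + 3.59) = 10.296*v^5 + 26.2077*v^4 + 5.4237*v^3 - 10.0454*v^2 - 1.6637*v - 5.2773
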